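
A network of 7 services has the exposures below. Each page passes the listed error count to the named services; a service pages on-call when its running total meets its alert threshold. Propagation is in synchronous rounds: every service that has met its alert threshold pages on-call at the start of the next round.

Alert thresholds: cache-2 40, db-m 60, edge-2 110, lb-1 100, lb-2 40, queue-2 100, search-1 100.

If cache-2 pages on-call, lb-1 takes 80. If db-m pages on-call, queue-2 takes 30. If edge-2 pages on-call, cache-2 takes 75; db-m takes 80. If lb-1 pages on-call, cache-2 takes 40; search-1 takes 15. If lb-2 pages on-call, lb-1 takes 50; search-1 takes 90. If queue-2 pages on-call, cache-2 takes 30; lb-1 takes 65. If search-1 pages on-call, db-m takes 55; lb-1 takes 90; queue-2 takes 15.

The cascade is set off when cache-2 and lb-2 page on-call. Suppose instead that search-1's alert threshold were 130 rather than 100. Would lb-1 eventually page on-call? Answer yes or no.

yes

With search-1's alert threshold at 130:
Round 1 — cache-2, lb-2 page on-call (initial).
  lb-1: +80+50 → 130 ≥ 100
  search-1: +90 → 90 < 130
Round 2 — lb-1 pages on-call.
  search-1: +15 → 105 < 130
No further pages.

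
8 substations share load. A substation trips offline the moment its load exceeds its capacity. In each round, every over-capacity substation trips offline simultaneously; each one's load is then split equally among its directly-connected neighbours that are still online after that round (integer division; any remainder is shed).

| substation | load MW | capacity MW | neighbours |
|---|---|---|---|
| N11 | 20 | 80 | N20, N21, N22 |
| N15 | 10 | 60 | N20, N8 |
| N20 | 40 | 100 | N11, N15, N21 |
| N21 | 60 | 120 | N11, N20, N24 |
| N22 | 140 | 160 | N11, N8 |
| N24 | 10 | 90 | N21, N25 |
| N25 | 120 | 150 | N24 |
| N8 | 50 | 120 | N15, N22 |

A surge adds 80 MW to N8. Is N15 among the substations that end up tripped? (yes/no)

yes

Round 1 — N8 at 130 > 120. N8 trips offline.
  N8 sheds 130 MW to N15, N22: 65 each.
    N15: 10+65 = 75 > 60
    N22: 140+65 = 205 > 160
Round 2 — N15, N22 trip offline.
  N15 sheds 75 MW to N20: 75 each.
    N20: 40+75 = 115 > 100
  N22 sheds 205 MW to N11: 205 each.
    N11: 20+205 = 225 > 80
Round 3 — N11, N20 trip offline.
  N11 sheds 225 MW to N21: 225 each.
    N21: 60+225 = 285 > 120
  N20 sheds 115 MW to N21: 115 each.
    N21: 285+115 = 400 > 120
Round 4 — N21 trips offline.
  N21 sheds 400 MW to N24: 400 each.
    N24: 10+400 = 410 > 90
Round 5 — N24 trips offline.
  N24 sheds 410 MW to N25: 410 each.
    N25: 120+410 = 530 > 150
Round 6 — N25 trips offline.
  N25 sheds 530 MW: no online neighbours, lost.
No further trips.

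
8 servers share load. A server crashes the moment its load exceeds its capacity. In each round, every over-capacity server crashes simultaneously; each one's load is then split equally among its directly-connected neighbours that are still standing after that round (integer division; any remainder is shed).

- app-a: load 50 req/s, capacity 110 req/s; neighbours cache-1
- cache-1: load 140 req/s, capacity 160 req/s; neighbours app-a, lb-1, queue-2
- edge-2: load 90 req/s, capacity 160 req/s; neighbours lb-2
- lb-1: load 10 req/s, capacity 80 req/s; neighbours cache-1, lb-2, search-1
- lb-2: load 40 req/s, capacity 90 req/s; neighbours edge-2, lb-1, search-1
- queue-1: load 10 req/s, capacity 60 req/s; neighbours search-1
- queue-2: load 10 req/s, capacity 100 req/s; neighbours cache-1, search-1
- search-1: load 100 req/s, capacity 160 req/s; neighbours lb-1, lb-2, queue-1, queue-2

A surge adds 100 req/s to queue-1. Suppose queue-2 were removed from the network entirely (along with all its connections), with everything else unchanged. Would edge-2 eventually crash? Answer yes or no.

yes

With queue-2 removed:
Round 1 — queue-1 at 110 > 60. queue-1 crashes.
  queue-1 sheds 110 req/s to search-1: 110 each.
    search-1: 100+110 = 210 > 160
Round 2 — search-1 crashes.
  search-1 sheds 210 req/s to lb-1, lb-2: 105 each.
    lb-1: 10+105 = 115 > 80
    lb-2: 40+105 = 145 > 90
Round 3 — lb-1, lb-2 crash.
  lb-1 sheds 115 req/s to cache-1: 115 each.
    cache-1: 140+115 = 255 > 160
  lb-2 sheds 145 req/s to edge-2: 145 each.
    edge-2: 90+145 = 235 > 160
Round 4 — cache-1, edge-2 crash.
  cache-1 sheds 255 req/s to app-a: 255 each.
    app-a: 50+255 = 305 > 110
  edge-2 sheds 235 req/s: no online neighbours, lost.
Round 5 — app-a crashes.
  app-a sheds 305 req/s: no online neighbours, lost.
No further crashes.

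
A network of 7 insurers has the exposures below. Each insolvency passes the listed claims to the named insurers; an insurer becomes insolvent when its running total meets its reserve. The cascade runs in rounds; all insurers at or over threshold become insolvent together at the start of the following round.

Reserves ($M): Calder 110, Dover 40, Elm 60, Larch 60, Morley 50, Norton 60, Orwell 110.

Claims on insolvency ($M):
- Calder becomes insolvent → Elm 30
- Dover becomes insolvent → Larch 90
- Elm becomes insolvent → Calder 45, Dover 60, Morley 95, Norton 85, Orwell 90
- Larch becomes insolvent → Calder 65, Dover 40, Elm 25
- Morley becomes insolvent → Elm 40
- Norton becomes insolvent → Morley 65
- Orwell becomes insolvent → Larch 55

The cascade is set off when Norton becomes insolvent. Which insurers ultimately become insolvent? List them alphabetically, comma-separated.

Round 1 — Norton becomes insolvent (initial).
  Morley: +65 → 65 ≥ 50
Round 2 — Morley becomes insolvent.
  Elm: +40 → 40 < 60
No further insolvencies.

Morley, Norton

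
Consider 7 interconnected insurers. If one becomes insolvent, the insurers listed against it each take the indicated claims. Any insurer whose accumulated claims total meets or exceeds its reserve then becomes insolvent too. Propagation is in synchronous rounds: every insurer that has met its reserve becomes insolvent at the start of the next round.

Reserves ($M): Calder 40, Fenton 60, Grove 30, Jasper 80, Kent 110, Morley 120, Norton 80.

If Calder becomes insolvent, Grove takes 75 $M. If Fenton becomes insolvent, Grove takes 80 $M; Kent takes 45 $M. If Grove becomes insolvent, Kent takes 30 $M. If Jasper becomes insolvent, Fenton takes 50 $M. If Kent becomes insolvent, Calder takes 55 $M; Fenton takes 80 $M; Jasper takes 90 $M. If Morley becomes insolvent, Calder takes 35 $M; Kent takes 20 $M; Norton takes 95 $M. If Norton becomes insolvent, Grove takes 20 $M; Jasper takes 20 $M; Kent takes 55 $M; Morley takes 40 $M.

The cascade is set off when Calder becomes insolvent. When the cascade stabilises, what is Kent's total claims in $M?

30

Round 1 — Calder becomes insolvent (initial).
  Grove: +75 → 75 ≥ 30
Round 2 — Grove becomes insolvent.
  Kent: +30 → 30 < 110
No further insolvencies.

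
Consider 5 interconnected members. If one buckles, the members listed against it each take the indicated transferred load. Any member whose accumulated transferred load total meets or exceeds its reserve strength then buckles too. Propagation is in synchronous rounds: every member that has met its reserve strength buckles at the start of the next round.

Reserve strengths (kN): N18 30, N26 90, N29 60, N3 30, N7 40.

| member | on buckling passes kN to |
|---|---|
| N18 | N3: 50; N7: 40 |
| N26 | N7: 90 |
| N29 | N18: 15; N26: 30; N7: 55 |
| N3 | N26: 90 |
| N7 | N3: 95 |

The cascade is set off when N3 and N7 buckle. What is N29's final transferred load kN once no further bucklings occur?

Round 1 — N3, N7 buckle (initial).
  N26: +90 → 90 ≥ 90
Round 2 — N26 buckles.
No further bucklings.

0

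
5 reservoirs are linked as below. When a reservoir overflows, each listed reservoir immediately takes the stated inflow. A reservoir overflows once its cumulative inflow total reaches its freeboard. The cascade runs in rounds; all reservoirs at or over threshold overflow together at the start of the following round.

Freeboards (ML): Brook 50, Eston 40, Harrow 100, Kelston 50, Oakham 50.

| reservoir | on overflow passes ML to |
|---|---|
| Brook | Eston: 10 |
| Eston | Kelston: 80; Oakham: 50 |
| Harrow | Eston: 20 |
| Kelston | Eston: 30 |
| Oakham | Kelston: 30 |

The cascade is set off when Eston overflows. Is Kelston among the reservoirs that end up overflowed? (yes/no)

yes

Round 1 — Eston overflows (initial).
  Kelston: +80 → 80 ≥ 50
  Oakham: +50 → 50 ≥ 50
Round 2 — Kelston, Oakham overflow.
No further overflows.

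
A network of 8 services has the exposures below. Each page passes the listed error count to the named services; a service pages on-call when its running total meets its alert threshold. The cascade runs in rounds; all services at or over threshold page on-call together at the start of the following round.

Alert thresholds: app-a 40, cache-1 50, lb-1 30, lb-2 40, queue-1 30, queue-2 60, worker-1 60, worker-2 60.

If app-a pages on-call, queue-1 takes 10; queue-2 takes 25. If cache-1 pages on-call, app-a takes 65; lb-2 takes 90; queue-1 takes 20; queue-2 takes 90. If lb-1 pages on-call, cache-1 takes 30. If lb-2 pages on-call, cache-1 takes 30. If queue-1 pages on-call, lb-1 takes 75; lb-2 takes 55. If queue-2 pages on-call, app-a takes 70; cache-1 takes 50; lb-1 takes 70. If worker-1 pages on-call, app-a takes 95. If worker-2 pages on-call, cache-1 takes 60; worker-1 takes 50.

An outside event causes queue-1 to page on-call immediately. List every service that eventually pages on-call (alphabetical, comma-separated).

app-a, cache-1, lb-1, lb-2, queue-1, queue-2

Round 1 — queue-1 pages on-call (initial).
  lb-1: +75 → 75 ≥ 30
  lb-2: +55 → 55 ≥ 40
Round 2 — lb-1, lb-2 page on-call.
  cache-1: +30+30 → 60 ≥ 50
Round 3 — cache-1 pages on-call.
  app-a: +65 → 65 ≥ 40
  queue-2: +90 → 90 ≥ 60
Round 4 — app-a, queue-2 page on-call.
No further pages.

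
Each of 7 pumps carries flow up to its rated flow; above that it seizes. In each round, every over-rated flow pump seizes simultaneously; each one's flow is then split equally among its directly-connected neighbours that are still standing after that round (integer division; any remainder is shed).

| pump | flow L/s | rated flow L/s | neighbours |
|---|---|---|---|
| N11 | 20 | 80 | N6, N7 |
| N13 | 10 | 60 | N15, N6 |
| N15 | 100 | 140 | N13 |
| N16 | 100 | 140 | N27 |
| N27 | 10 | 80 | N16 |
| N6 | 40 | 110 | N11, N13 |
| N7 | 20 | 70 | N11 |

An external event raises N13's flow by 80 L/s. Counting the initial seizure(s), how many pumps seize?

2

Round 1 — N13 at 90 > 60. N13 seizes.
  N13 sheds 90 L/s to N15, N6: 45 each.
    N15: 100+45 = 145 > 140
    N6: 40+45 = 85 ≤ 110
Round 2 — N15 seizes.
  N15 sheds 145 L/s: no online neighbours, lost.
No further seizures.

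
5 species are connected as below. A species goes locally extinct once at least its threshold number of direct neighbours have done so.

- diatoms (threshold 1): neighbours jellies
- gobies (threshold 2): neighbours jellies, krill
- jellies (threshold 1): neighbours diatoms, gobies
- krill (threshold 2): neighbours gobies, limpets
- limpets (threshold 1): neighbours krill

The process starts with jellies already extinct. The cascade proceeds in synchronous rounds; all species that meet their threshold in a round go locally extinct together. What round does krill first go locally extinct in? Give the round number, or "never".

never

Round 1 — jellies goes locally extinct (initial).
Round 2 — checking thresholds:
  diatoms: 1 of 1 neighbours ≥ 1, goes locally extinct.
  gobies: 1 of 2 neighbours < 2, not yet.
Round 3 — no new extinctions; cascade stops.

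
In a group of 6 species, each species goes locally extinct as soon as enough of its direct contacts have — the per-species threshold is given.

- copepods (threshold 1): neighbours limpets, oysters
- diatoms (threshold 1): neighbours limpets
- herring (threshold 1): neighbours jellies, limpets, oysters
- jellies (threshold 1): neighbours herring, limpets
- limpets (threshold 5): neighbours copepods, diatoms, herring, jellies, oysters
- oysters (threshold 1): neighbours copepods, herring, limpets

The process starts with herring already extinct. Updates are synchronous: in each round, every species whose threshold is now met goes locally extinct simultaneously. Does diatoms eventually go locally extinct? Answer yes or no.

no

Round 1 — herring goes locally extinct (initial).
Round 2 — checking thresholds:
  jellies: 1 of 2 neighbours ≥ 1, goes locally extinct.
  limpets: 1 of 5 neighbours < 5, not yet.
  oysters: 1 of 3 neighbours ≥ 1, goes locally extinct.
Round 3 — checking thresholds:
  copepods: 1 of 2 neighbours ≥ 1, goes locally extinct.
  limpets: 3 of 5 neighbours < 5, not yet.
Round 4 — no new extinctions; cascade stops.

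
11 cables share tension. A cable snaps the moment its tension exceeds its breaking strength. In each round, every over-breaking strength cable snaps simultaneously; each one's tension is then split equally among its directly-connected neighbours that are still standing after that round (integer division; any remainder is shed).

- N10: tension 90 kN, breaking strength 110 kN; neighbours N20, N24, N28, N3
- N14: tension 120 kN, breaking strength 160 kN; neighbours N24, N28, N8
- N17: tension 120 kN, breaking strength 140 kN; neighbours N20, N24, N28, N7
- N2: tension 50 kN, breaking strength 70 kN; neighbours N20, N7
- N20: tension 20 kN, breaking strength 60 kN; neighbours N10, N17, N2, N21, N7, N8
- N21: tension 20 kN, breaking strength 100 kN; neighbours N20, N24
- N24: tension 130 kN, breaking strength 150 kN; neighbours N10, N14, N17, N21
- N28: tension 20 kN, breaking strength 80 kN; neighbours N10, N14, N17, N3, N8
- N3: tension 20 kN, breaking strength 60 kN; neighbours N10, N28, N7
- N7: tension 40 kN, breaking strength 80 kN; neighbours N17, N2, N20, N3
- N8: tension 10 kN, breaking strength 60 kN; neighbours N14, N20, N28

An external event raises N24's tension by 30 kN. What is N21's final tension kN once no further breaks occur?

Round 1 — N24 at 160 > 150. N24 snaps.
  N24 sheds 160 kN to N10, N14, N17, N21: 40 each.
    N10: 90+40 = 130 > 110
    N14: 120+40 = 160 ≤ 160
    N17: 120+40 = 160 > 140
    N21: 20+40 = 60 ≤ 100
Round 2 — N10, N17 snap.
  N10 sheds 130 kN to N20, N28, N3: 43 each (1 lost).
    N20: 20+43 = 63 > 60
    N28: 20+43 = 63 ≤ 80
    N3: 20+43 = 63 > 60
  N17 sheds 160 kN to N20, N28, N7: 53 each (1 lost).
    N20: 63+53 = 116 > 60
    N28: 63+53 = 116 > 80
    N7: 40+53 = 93 > 80
Round 3 — N20, N28, N3, N7 snap.
  N20 sheds 116 kN to N2, N21, N8: 38 each (2 lost).
    N2: 50+38 = 88 > 70
    N21: 60+38 = 98 ≤ 100
    N8: 10+38 = 48 ≤ 60
  N28 sheds 116 kN to N14, N8: 58 each.
    N14: 160+58 = 218 > 160
    N8: 48+58 = 106 > 60
  N3 sheds 63 kN: no online neighbours, lost.
  N7 sheds 93 kN to N2: 93 each.
    N2: 88+93 = 181 > 70
Round 4 — N14, N2, N8 snap.
  N14 sheds 218 kN: no online neighbours, lost.
  N2 sheds 181 kN: no online neighbours, lost.
  N8 sheds 106 kN: no online neighbours, lost.
No further breaks.

98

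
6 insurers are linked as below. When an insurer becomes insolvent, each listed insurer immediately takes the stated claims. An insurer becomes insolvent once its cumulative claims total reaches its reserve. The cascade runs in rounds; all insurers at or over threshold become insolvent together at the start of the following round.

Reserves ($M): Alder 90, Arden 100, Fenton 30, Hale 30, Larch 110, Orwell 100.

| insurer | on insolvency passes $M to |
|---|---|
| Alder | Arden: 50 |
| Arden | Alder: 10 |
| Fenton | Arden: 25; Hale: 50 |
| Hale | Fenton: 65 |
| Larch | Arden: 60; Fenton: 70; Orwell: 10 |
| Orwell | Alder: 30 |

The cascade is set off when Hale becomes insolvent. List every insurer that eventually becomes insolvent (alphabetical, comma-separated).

Round 1 — Hale becomes insolvent (initial).
  Fenton: +65 → 65 ≥ 30
Round 2 — Fenton becomes insolvent.
  Arden: +25 → 25 < 100
No further insolvencies.

Fenton, Hale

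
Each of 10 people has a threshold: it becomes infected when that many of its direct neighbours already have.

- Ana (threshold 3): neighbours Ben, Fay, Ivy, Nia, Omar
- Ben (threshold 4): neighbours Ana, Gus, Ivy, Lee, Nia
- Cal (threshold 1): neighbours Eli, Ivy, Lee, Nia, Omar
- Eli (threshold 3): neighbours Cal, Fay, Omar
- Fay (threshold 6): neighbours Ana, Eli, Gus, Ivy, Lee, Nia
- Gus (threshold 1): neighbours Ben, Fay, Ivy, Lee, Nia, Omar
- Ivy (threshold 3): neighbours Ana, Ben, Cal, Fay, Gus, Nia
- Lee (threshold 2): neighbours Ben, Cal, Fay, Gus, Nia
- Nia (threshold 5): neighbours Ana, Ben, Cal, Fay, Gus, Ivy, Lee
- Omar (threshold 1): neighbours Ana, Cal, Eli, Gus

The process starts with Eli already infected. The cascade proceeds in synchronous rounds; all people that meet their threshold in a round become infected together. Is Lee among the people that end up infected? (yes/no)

yes

Round 1 — Eli becomes infected (initial).
Round 2 — checking thresholds:
  Cal: 1 of 5 neighbours ≥ 1, becomes infected.
  Fay: 1 of 6 neighbours < 6, below threshold.
  Omar: 1 of 4 neighbours ≥ 1, becomes infected.
Round 3 — checking thresholds:
  Ana: 1 of 5 neighbours < 3, below threshold.
  Fay: 1 of 6 neighbours < 6, below threshold.
  Gus: 1 of 6 neighbours ≥ 1, becomes infected.
  Ivy: 1 of 6 neighbours < 3, below threshold.
  Lee: 1 of 5 neighbours < 2, below threshold.
  Nia: 1 of 7 neighbours < 5, below threshold.
Round 4 — checking thresholds:
  Ana: 1 of 5 neighbours < 3, below threshold.
  Ben: 1 of 5 neighbours < 4, below threshold.
  Fay: 2 of 6 neighbours < 6, below threshold.
  Ivy: 2 of 6 neighbours < 3, below threshold.
  Lee: 2 of 5 neighbours ≥ 2, becomes infected.
  Nia: 2 of 7 neighbours < 5, below threshold.
Round 5 — no new infections; cascade stops.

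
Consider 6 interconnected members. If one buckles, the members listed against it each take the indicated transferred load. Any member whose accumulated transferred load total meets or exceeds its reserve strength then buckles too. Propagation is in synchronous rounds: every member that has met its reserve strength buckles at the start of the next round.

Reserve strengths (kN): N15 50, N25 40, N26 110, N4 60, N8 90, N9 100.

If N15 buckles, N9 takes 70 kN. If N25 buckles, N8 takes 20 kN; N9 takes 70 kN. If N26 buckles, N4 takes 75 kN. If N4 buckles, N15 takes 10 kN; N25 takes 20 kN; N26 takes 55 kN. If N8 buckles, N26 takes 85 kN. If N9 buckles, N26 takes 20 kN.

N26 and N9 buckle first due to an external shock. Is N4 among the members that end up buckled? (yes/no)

Round 1 — N26, N9 buckle (initial).
  N4: +75 → 75 ≥ 60
Round 2 — N4 buckles.
  N15: +10 → 10 < 50
  N25: +20 → 20 < 40
No further bucklings.

yes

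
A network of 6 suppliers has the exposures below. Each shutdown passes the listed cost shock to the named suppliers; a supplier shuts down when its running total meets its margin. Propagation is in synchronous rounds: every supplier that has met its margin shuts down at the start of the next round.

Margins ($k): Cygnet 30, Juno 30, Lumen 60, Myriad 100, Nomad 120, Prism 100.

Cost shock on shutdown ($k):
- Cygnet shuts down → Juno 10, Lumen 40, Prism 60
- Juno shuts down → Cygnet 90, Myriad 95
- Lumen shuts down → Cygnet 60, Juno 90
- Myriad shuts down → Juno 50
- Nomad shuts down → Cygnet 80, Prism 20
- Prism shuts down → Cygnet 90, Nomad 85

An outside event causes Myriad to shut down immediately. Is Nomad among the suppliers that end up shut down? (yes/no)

Round 1 — Myriad shuts down (initial).
  Juno: +50 → 50 ≥ 30
Round 2 — Juno shuts down.
  Cygnet: +90 → 90 ≥ 30
Round 3 — Cygnet shuts down.
  Lumen: +40 → 40 < 60
  Prism: +60 → 60 < 100
No further shutdowns.

no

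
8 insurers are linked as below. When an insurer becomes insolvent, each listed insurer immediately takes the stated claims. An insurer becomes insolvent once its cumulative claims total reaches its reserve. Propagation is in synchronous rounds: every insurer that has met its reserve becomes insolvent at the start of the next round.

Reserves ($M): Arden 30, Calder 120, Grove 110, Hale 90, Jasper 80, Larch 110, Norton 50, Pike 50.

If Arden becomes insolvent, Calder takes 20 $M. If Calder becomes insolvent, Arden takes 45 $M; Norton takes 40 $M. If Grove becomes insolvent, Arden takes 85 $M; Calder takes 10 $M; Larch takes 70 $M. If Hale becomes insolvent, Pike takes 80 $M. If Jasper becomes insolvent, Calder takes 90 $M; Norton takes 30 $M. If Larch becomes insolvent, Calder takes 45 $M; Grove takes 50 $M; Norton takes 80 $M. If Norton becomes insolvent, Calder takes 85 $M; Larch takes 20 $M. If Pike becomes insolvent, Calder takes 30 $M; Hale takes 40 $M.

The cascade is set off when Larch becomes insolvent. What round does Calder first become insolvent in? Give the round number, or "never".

Round 1 — Larch becomes insolvent (initial).
  Calder: +45 → 45 < 120
  Grove: +50 → 50 < 110
  Norton: +80 → 80 ≥ 50
Round 2 — Norton becomes insolvent.
  Calder: +85 → 130 ≥ 120
Round 3 — Calder becomes insolvent.
  Arden: +45 → 45 ≥ 30
Round 4 — Arden becomes insolvent.
No further insolvencies.

3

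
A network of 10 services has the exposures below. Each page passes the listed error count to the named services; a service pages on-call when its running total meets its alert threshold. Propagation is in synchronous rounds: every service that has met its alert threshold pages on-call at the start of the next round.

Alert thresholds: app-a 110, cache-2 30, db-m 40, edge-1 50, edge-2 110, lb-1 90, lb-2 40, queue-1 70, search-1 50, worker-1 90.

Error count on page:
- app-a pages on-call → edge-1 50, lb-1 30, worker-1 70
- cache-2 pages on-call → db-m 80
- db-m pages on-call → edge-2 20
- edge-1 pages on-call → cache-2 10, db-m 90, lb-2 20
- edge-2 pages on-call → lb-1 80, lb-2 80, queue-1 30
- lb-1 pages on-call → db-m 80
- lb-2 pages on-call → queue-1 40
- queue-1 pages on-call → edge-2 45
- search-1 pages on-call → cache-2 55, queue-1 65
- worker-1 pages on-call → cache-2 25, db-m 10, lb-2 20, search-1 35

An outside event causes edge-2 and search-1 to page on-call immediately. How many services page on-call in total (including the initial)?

Round 1 — edge-2, search-1 page on-call (initial).
  cache-2: +55 → 55 ≥ 30
  lb-1: +80 → 80 < 90
  lb-2: +80 → 80 ≥ 40
  queue-1: +30+65 → 95 ≥ 70
Round 2 — cache-2, lb-2, queue-1 page on-call.
  db-m: +80 → 80 ≥ 40
Round 3 — db-m pages on-call.
No further pages.

6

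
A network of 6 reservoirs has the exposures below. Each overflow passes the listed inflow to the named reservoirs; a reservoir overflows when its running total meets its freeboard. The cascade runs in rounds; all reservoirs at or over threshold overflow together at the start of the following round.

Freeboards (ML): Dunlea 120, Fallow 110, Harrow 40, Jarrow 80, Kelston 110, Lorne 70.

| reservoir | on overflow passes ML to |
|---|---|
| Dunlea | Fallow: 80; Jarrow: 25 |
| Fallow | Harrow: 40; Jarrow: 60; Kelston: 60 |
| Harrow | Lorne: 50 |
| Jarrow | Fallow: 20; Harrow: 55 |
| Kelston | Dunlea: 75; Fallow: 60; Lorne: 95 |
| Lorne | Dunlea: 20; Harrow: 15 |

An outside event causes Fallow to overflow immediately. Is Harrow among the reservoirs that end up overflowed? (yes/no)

yes

Round 1 — Fallow overflows (initial).
  Harrow: +40 → 40 ≥ 40
  Jarrow: +60 → 60 < 80
  Kelston: +60 → 60 < 110
Round 2 — Harrow overflows.
  Lorne: +50 → 50 < 70
No further overflows.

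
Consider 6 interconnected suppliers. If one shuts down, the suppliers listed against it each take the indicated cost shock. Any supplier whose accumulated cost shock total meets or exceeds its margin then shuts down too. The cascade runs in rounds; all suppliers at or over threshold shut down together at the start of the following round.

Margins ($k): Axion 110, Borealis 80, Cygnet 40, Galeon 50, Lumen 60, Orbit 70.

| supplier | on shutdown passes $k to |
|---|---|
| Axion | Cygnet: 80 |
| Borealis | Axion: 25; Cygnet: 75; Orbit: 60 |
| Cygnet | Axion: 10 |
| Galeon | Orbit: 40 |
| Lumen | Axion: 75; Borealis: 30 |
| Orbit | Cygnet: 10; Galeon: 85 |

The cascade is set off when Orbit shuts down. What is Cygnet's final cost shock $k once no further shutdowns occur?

10

Round 1 — Orbit shuts down (initial).
  Cygnet: +10 → 10 < 40
  Galeon: +85 → 85 ≥ 50
Round 2 — Galeon shuts down.
No further shutdowns.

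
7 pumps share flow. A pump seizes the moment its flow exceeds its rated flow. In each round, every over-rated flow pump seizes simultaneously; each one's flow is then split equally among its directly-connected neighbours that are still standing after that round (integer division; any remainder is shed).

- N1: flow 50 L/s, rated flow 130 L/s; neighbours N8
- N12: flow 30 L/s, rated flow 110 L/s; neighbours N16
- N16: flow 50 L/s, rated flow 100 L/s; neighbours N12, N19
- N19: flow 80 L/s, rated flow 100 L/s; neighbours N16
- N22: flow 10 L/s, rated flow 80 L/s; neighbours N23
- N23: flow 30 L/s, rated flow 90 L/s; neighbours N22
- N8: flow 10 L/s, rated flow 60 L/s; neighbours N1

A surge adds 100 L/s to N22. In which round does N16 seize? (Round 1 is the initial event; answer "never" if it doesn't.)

Round 1 — N22 at 110 > 80. N22 seizes.
  N22 sheds 110 L/s to N23: 110 each.
    N23: 30+110 = 140 > 90
Round 2 — N23 seizes.
  N23 sheds 140 L/s: no online neighbours, lost.
No further seizures.

never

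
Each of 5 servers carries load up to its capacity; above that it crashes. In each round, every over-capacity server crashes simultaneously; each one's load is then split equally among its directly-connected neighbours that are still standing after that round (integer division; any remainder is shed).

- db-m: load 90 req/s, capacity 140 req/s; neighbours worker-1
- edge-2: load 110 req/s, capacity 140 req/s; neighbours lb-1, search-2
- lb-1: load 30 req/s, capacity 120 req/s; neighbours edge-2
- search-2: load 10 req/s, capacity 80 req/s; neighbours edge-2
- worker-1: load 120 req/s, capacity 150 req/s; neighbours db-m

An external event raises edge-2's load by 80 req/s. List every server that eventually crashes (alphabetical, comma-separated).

Round 1 — edge-2 at 190 > 140. edge-2 crashes.
  edge-2 sheds 190 req/s to lb-1, search-2: 95 each.
    lb-1: 30+95 = 125 > 120
    search-2: 10+95 = 105 > 80
Round 2 — lb-1, search-2 crash.
  lb-1 sheds 125 req/s: no online neighbours, lost.
  search-2 sheds 105 req/s: no online neighbours, lost.
No further crashes.

edge-2, lb-1, search-2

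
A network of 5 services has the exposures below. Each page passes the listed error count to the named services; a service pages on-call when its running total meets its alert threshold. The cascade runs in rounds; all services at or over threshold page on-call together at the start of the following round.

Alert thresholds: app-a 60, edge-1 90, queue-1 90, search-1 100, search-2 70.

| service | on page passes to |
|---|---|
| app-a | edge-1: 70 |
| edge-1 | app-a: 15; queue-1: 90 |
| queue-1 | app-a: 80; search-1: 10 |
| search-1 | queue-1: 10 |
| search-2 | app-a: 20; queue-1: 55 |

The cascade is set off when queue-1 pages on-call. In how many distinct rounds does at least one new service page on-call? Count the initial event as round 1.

2

Round 1 — queue-1 pages on-call (initial).
  app-a: +80 → 80 ≥ 60
  search-1: +10 → 10 < 100
Round 2 — app-a pages on-call.
  edge-1: +70 → 70 < 90
No further pages.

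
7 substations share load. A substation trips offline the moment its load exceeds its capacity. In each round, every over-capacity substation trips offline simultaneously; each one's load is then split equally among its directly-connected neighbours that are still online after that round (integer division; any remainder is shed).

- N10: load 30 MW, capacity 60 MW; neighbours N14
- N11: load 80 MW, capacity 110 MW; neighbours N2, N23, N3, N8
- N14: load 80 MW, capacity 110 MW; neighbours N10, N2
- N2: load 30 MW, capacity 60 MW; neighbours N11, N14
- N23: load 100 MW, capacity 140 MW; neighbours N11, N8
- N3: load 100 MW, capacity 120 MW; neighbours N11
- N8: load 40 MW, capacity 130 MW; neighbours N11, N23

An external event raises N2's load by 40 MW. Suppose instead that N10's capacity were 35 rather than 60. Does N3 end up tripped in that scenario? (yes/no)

With N10's capacity at 35:
Round 1 — N2 at 70 > 60. N2 trips offline.
  N2 sheds 70 MW to N11, N14: 35 each.
    N11: 80+35 = 115 > 110
    N14: 80+35 = 115 > 110
Round 2 — N11, N14 trip offline.
  N11 sheds 115 MW to N23, N3, N8: 38 each (1 lost).
    N23: 100+38 = 138 ≤ 140
    N3: 100+38 = 138 > 120
    N8: 40+38 = 78 ≤ 130
  N14 sheds 115 MW to N10: 115 each.
    N10: 30+115 = 145 > 35
Round 3 — N10, N3 trip offline.
  N10 sheds 145 MW: no online neighbours, lost.
  N3 sheds 138 MW: no online neighbours, lost.
No further trips.

yes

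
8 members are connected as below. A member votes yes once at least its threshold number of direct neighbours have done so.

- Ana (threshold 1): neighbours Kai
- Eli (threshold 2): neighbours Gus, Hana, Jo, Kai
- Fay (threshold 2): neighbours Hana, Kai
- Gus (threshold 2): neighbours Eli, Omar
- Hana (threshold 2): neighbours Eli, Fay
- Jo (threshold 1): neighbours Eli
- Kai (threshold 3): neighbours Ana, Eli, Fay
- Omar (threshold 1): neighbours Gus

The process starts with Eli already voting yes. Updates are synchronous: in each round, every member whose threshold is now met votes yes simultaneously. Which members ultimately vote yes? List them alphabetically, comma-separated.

Eli, Jo

Round 1 — Eli votes yes (initial).
Round 2 — checking thresholds:
  Gus: 1 of 2 neighbours < 2, below threshold.
  Hana: 1 of 2 neighbours < 2, below threshold.
  Jo: 1 of 1 neighbours ≥ 1, votes yes.
  Kai: 1 of 3 neighbours < 3, below threshold.
Round 3 — no new yes votes; cascade stops.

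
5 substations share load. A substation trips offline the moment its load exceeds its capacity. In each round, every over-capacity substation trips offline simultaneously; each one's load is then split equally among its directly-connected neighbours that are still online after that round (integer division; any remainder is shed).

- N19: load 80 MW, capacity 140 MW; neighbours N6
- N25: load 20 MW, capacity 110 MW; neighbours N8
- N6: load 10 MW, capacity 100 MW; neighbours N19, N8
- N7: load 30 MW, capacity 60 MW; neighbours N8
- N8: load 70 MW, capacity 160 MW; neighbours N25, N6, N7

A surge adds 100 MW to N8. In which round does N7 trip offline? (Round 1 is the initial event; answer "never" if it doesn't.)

Round 1 — N8 at 170 > 160. N8 trips offline.
  N8 sheds 170 MW to N25, N6, N7: 56 each (2 lost).
    N25: 20+56 = 76 ≤ 110
    N6: 10+56 = 66 ≤ 100
    N7: 30+56 = 86 > 60
Round 2 — N7 trips offline.
  N7 sheds 86 MW: no online neighbours, lost.
No further trips.

2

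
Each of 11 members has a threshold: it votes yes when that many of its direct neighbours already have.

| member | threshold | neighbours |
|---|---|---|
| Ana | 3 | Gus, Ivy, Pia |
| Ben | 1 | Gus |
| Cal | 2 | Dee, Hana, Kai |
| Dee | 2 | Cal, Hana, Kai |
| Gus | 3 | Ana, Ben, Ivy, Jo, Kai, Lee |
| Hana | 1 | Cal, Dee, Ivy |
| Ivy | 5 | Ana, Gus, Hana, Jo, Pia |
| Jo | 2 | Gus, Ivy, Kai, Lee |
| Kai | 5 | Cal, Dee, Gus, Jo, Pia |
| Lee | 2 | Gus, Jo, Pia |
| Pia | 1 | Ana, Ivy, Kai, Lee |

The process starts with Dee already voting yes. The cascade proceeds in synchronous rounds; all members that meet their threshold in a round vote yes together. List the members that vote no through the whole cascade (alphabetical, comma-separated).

Ana, Ben, Gus, Ivy, Jo, Kai, Lee, Pia

Round 1 — Dee votes yes (initial).
Round 2 — checking thresholds:
  Cal: 1 of 3 neighbours < 2, holds.
  Hana: 1 of 3 neighbours ≥ 1, votes yes.
  Kai: 1 of 5 neighbours < 5, holds.
Round 3 — checking thresholds:
  Cal: 2 of 3 neighbours ≥ 2, votes yes.
  Ivy: 1 of 5 neighbours < 5, holds.
  Kai: 1 of 5 neighbours < 5, holds.
Round 4 — no new yes votes; cascade stops.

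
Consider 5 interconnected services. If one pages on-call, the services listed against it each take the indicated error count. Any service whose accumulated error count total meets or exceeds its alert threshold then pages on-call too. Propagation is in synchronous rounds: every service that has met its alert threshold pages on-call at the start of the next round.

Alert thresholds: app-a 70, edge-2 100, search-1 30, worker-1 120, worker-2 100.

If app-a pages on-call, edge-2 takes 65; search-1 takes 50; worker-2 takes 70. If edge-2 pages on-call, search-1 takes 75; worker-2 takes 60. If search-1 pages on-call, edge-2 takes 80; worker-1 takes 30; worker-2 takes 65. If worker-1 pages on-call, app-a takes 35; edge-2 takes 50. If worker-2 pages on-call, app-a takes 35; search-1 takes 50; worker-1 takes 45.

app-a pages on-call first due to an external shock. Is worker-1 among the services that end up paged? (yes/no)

no

Round 1 — app-a pages on-call (initial).
  edge-2: +65 → 65 < 100
  search-1: +50 → 50 ≥ 30
  worker-2: +70 → 70 < 100
Round 2 — search-1 pages on-call.
  edge-2: +80 → 145 ≥ 100
  worker-1: +30 → 30 < 120
  worker-2: +65 → 135 ≥ 100
Round 3 — edge-2, worker-2 page on-call.
  worker-1: +45 → 75 < 120
No further pages.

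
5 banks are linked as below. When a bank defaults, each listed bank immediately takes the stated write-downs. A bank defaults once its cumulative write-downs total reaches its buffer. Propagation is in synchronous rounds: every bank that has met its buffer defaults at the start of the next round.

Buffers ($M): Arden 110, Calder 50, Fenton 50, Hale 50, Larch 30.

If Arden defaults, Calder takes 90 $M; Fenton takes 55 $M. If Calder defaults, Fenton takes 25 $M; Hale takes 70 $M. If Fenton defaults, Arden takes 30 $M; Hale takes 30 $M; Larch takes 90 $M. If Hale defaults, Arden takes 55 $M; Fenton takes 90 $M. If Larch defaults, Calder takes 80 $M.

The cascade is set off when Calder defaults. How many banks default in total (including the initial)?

4

Round 1 — Calder defaults (initial).
  Fenton: +25 → 25 < 50
  Hale: +70 → 70 ≥ 50
Round 2 — Hale defaults.
  Arden: +55 → 55 < 110
  Fenton: +90 → 115 ≥ 50
Round 3 — Fenton defaults.
  Arden: +30 → 85 < 110
  Larch: +90 → 90 ≥ 30
Round 4 — Larch defaults.
No further defaults.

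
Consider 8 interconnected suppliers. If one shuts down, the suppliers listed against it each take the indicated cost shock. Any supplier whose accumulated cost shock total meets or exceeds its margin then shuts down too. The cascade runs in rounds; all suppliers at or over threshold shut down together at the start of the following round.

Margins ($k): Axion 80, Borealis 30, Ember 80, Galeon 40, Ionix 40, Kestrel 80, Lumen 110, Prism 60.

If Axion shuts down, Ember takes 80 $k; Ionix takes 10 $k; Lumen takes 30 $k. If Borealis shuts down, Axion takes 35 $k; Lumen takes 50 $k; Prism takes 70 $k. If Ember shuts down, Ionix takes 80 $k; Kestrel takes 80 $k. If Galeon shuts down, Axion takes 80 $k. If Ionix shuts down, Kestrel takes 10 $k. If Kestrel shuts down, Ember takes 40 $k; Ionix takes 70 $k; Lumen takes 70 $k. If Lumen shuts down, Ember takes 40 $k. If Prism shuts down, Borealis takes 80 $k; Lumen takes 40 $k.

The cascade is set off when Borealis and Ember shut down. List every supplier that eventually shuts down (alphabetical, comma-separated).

Round 1 — Borealis, Ember shut down (initial).
  Axion: +35 → 35 < 80
  Ionix: +80 → 80 ≥ 40
  Kestrel: +80 → 80 ≥ 80
  Lumen: +50 → 50 < 110
  Prism: +70 → 70 ≥ 60
Round 2 — Ionix, Kestrel, Prism shut down.
  Lumen: +70+40 → 160 ≥ 110
Round 3 — Lumen shuts down.
No further shutdowns.

Borealis, Ember, Ionix, Kestrel, Lumen, Prism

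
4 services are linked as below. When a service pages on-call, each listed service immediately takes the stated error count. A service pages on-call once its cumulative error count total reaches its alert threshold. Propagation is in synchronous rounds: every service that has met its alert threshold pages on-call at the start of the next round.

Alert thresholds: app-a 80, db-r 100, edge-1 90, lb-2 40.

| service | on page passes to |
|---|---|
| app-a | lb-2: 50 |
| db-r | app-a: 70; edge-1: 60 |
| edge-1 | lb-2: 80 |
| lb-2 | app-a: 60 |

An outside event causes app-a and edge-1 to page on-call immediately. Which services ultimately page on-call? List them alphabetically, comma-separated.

app-a, edge-1, lb-2

Round 1 — app-a, edge-1 page on-call (initial).
  lb-2: +50+80 → 130 ≥ 40
Round 2 — lb-2 pages on-call.
No further pages.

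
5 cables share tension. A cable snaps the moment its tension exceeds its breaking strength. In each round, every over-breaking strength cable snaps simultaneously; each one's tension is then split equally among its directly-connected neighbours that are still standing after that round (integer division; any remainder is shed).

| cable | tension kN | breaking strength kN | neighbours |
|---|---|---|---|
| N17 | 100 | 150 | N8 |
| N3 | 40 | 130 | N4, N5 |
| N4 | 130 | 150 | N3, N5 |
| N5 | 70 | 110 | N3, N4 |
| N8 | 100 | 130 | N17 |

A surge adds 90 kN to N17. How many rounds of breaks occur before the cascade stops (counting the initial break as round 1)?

2

Round 1 — N17 at 190 > 150. N17 snaps.
  N17 sheds 190 kN to N8: 190 each.
    N8: 100+190 = 290 > 130
Round 2 — N8 snaps.
  N8 sheds 290 kN: no online neighbours, lost.
No further breaks.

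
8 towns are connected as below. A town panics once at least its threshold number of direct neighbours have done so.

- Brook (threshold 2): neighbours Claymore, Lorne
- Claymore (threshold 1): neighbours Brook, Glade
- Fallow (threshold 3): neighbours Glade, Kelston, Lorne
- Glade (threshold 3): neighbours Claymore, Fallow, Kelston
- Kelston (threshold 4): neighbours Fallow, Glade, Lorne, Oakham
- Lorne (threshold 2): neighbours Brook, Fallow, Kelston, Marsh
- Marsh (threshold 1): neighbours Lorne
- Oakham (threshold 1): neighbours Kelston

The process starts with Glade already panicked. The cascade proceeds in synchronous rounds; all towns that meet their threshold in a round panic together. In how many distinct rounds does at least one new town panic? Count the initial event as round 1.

Round 1 — Glade panics (initial).
Round 2 — checking thresholds:
  Claymore: 1 of 2 neighbours ≥ 1, panics.
  Fallow: 1 of 3 neighbours < 3, below threshold.
  Kelston: 1 of 4 neighbours < 4, below threshold.
Round 3 — no new panics; cascade stops.

2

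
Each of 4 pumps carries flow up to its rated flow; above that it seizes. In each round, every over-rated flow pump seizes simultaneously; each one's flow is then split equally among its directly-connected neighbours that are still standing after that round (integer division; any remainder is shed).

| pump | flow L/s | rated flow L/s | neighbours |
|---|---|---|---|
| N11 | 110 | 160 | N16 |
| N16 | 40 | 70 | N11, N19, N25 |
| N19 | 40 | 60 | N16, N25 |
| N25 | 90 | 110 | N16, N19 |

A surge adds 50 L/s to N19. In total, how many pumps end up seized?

4

Round 1 — N19 at 90 > 60. N19 seizes.
  N19 sheds 90 L/s to N16, N25: 45 each.
    N16: 40+45 = 85 > 70
    N25: 90+45 = 135 > 110
Round 2 — N16, N25 seize.
  N16 sheds 85 L/s to N11: 85 each.
    N11: 110+85 = 195 > 160
  N25 sheds 135 L/s: no online neighbours, lost.
Round 3 — N11 seizes.
  N11 sheds 195 L/s: no online neighbours, lost.
No further seizures.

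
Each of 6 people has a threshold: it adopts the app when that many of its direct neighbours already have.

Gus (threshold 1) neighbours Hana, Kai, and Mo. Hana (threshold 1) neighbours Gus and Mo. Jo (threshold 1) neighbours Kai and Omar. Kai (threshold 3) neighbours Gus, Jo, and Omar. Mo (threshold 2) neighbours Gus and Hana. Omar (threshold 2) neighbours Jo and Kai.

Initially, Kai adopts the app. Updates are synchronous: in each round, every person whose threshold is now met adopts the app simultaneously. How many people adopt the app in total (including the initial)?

Round 1 — Kai adopts the app (initial).
Round 2 — checking thresholds:
  Gus: 1 of 3 neighbours ≥ 1, adopts the app.
  Jo: 1 of 2 neighbours ≥ 1, adopts the app.
  Omar: 1 of 2 neighbours < 2, not yet.
Round 3 — checking thresholds:
  Hana: 1 of 2 neighbours ≥ 1, adopts the app.
  Mo: 1 of 2 neighbours < 2, not yet.
  Omar: 2 of 2 neighbours ≥ 2, adopts the app.
Round 4 — checking thresholds:
  Mo: 2 of 2 neighbours ≥ 2, adopts the app.
Round 5 — no new adoptions; cascade stops.

6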